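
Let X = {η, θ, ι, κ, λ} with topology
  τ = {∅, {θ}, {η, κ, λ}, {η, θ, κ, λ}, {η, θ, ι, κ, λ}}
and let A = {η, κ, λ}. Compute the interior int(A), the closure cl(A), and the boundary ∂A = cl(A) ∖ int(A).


int(A) = {η, κ, λ}, cl(A) = {η, ι, κ, λ}, ∂A = {ι}.

Closed sets in (X, τ) are complements of opens:
  closed(X, τ) = {∅, {ι}, {θ, ι}, {η, ι, κ, λ}, {η, θ, ι, κ, λ}}.
int(A) = ⋃ {U ∈ τ : U ⊆ A}. Opens contained in A: ∅, {η, κ, λ}.
Taking the union of these: int(A) = {η, κ, λ}.
cl(A) = ⋂ {C closed : A ⊆ C}. Closed sets containing A: {η, ι, κ, λ}, {η, θ, ι, κ, λ}.
Intersecting these: cl(A) = {η, ι, κ, λ}.
∂A = cl(A) ∖ int(A) = {η, ι, κ, λ} ∖ {η, κ, λ} = {ι}.


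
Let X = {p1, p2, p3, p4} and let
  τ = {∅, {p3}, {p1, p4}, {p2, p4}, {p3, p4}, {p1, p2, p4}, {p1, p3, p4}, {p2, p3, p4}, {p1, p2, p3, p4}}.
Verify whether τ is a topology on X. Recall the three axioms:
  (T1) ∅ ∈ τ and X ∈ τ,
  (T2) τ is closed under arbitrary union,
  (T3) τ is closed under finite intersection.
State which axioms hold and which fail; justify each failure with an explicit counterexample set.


τ is NOT a topology on X.

Axiom (T1): ∅ ∈ τ? Yes; X ∈ τ? Yes.
Axiom (T2/T3): check pairwise unions and intersections of members of τ.
Counterexample for (T3): {p1, p4} ∩ {p2, p4} = {p4} ∉ τ. Therefore τ is NOT a topology.


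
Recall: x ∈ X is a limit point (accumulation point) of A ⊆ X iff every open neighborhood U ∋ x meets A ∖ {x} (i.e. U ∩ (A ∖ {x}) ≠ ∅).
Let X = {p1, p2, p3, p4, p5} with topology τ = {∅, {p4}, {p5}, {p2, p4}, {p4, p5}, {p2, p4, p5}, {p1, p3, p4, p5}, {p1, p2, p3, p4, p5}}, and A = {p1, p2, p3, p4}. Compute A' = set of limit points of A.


A' = {p1, p2, p3}

For each x ∈ X, list the open sets U ∈ τ with x ∈ U, then check whether U ∩ (A ∖ {x}) ≠ ∅ for every such U.
  x = p1: opens ∋ x are {p1, p3, p4, p5}, {p1, p2, p3, p4, p5}; each meets A ∖ {p1}, so x IS a limit point.
  x = p2: opens ∋ x are {p2, p4}, {p2, p4, p5}, {p1, p2, p3, p4, p5}; each meets A ∖ {p2}, so x IS a limit point.
  x = p3: opens ∋ x are {p1, p3, p4, p5}, {p1, p2, p3, p4, p5}; each meets A ∖ {p3}, so x IS a limit point.
  x = p4: open {p4} ∋ x has {p4} ∩ (A ∖ {p4}) = ∅, so x is NOT a limit point.
  x = p5: open {p5} ∋ x has {p5} ∩ (A ∖ {p5}) = ∅, so x is NOT a limit point.
Collecting: A' = {p1, p2, p3}.


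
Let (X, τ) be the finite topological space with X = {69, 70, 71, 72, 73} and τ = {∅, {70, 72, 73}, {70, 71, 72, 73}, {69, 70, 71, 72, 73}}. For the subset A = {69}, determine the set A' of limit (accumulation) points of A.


A' = ∅

For each x ∈ X, list the open sets U ∈ τ with x ∈ U, then check whether U ∩ (A ∖ {x}) ≠ ∅ for every such U.
  x = 69: open {69, 70, 71, 72, 73} ∋ x has {69, 70, 71, 72, 73} ∩ (A ∖ {69}) = ∅, so x is NOT a limit point.
  x = 70: open {70, 72, 73} ∋ x has {70, 72, 73} ∩ (A ∖ {70}) = ∅, so x is NOT a limit point.
  x = 71: open {70, 71, 72, 73} ∋ x has {70, 71, 72, 73} ∩ (A ∖ {71}) = ∅, so x is NOT a limit point.
  x = 72: open {70, 72, 73} ∋ x has {70, 72, 73} ∩ (A ∖ {72}) = ∅, so x is NOT a limit point.
  x = 73: open {70, 72, 73} ∋ x has {70, 72, 73} ∩ (A ∖ {73}) = ∅, so x is NOT a limit point.
Collecting: A' = ∅.


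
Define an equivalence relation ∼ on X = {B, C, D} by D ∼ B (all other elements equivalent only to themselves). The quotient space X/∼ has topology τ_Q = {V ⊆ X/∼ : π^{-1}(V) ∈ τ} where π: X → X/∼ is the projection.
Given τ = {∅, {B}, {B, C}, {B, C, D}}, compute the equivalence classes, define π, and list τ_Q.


X/∼ = {[B=D], [C]}; |τ_Q| = 2.

Equivalence classes: [B=D], [C].
Quotient map π: X → X/∼ sends B ↦ [B=D], C ↦ [C], D ↦ [B=D].
For each subset V ⊆ X/∼, compute π^{-1}(V) ⊆ X and check whether π^{-1}(V) ∈ τ. V is open in τ_Q iff π^{-1}(V) ∈ τ.
  V = {}: π^{-1}(V) = ∅ ∈ τ ✓.
  V = {[B=D]}: π^{-1}(V) = {B, D} ∉ τ ✗.
  V = {[C]}: π^{-1}(V) = {C} ∉ τ ✗.
  V = {[B=D], [C]}: π^{-1}(V) = {B, C, D} ∈ τ ✓.
Open sets in the quotient: τ_Q = {{}, {[B=D], [C]}} (2 elements).


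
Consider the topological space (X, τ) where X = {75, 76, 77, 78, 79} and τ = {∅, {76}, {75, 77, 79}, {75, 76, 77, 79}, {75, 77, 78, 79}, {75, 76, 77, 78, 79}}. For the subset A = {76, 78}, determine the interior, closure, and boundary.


int(A) = {76}, cl(A) = {76, 78}, ∂A = {78}.

Closed sets in (X, τ) are complements of opens:
  closed(X, τ) = {∅, {76}, {78}, {76, 78}, {75, 77, 78, 79}, {75, 76, 77, 78, 79}}.
int(A) = ⋃ {U ∈ τ : U ⊆ A}. Opens contained in A: ∅, {76}.
Taking the union of these: int(A) = {76}.
cl(A) = ⋂ {C closed : A ⊆ C}. Closed sets containing A: {76, 78}, {75, 76, 77, 78, 79}.
Intersecting these: cl(A) = {76, 78}.
∂A = cl(A) ∖ int(A) = {76, 78} ∖ {76} = {78}.


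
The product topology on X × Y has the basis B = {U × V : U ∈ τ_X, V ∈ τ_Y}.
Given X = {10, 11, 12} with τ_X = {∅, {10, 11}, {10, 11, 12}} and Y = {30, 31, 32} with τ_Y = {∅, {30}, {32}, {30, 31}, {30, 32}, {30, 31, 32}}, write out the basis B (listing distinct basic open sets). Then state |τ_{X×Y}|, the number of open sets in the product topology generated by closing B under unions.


Basis B = {∅ × ∅, {10, 11} × {30}, {10, 11} × {32}, {10, 11, 12} × {30}, {10, 11, 12} × {32}, {10, 11} × {30, 31}, {10, 11} × {30, 32}, {10, 11} × {30, 31, 32}, {10, 11, 12} × {30, 31}, {10, 11, 12} × {30, 32}, {10, 11, 12} × {30, 31, 32}}; |τ_{X×Y}| = 18.

Enumerate products U × V with U ∈ τ_X, V ∈ τ_Y (deduplicated):
  ∅ × ∅ = {} (∅)
  {10, 11} × {30} = {(10,30), (11,30)}
  {10, 11} × {32} = {(10,32), (11,32)}
  {10, 11, 12} × {30} = {(10,30), (11,30), (12,30)}
  {10, 11, 12} × {32} = {(10,32), (11,32), (12,32)}
  {10, 11} × {30, 31} = {(10,30), (10,31), (11,30), (11,31)}
  {10, 11} × {30, 32} = {(10,30), (10,32), (11,30), (11,32)}
  {10, 11} × {30, 31, 32} = {(10,30), (10,31), (10,32), (11,30), (11,31), (11,32)}
  {10, 11, 12} × {30, 31} = {(10,30), (10,31), (11,30), (11,31), (12,30), (12,31)}
  {10, 11, 12} × {30, 32} = {(10,30), (10,32), (11,30), (11,32), (12,30), (12,32)}
  {10, 11, 12} × {30, 31, 32} = {(10,30), (10,31), (10,32), (11,30), (11,31), (11,32), (12,30), (12,31), (12,32)}
These 11 distinct sets form the basis B.
Close under arbitrary unions to get τ_{X×Y}; counting gives |τ_{X×Y}| = 18.


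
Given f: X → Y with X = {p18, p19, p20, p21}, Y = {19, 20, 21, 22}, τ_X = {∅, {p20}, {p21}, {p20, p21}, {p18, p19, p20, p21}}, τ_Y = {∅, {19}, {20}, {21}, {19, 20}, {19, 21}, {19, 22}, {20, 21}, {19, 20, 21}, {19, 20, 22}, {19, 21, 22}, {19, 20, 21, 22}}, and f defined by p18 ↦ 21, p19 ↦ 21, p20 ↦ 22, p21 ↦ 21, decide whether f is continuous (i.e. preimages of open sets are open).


f is NOT continuous.

Compute f^{-1}(U) for each U ∈ τ_Y:
  U = ∅: f^{-1}(U) = ∅ ∈ τ_X ✓.
  U = {19}: f^{-1}(U) = ∅ ∈ τ_X ✓.
  U = {20}: f^{-1}(U) = ∅ ∈ τ_X ✓.
  U = {21}: f^{-1}(U) = {p18, p19, p21} ∉ τ_X ✗.
  U = {19, 20}: f^{-1}(U) = ∅ ∈ τ_X ✓.
  U = {19, 21}: f^{-1}(U) = {p18, p19, p21} ∉ τ_X ✗.
  U = {19, 22}: f^{-1}(U) = {p20} ∈ τ_X ✓.
  U = {20, 21}: f^{-1}(U) = {p18, p19, p21} ∉ τ_X ✗.
  U = {19, 20, 21}: f^{-1}(U) = {p18, p19, p21} ∉ τ_X ✗.
  U = {19, 20, 22}: f^{-1}(U) = {p20} ∈ τ_X ✓.
  U = {19, 21, 22}: f^{-1}(U) = {p18, p19, p20, p21} ∈ τ_X ✓.
  U = {19, 20, 21, 22}: f^{-1}(U) = {p18, p19, p20, p21} ∈ τ_X ✓.
Found U = {21} with f^{-1}(U) = {p18, p19, p21} not in τ_X. Therefore f is NOT continuous.


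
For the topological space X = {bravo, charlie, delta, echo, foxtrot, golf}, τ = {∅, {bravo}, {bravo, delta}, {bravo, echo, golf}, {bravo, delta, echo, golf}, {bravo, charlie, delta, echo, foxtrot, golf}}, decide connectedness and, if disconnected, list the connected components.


(X, τ) is connected.

Find clopen sets (U ∈ τ with X ∖ U ∈ τ):
  U = ∅, X ∖ U = {bravo, charlie, delta, echo, foxtrot, golf} — both open, so U is clopen.
  U = {bravo, charlie, delta, echo, foxtrot, golf}, X ∖ U = ∅ — both open, so U is clopen.
Only trivial clopens (∅ and X) exist, so (X, τ) is connected.
Compute connected components by grouping points that agree on all clopens:
  component: {bravo, charlie, delta, echo, foxtrot, golf}


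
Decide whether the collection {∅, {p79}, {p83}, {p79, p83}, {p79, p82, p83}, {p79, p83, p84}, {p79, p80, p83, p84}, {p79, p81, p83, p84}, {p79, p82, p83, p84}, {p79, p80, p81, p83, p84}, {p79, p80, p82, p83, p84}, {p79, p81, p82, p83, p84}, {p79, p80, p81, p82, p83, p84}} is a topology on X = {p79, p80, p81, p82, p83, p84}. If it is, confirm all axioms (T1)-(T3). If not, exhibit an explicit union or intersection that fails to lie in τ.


τ IS a topology on X.

Axiom (T1): ∅ ∈ τ? Yes; X ∈ τ? Yes.
Axiom (T2/T3): check pairwise unions and intersections of members of τ.
All pairwise intersections and unions checked — each lies in τ. Therefore τ satisfies (T1), (T2), (T3): it IS a topology on X.


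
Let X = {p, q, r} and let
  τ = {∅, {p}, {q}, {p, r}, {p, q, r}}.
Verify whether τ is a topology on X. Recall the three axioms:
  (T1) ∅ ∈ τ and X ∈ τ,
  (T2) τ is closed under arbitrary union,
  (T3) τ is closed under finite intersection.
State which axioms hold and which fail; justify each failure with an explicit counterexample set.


τ is NOT a topology on X.

Axiom (T1): ∅ ∈ τ? Yes; X ∈ τ? Yes.
Axiom (T2/T3): check pairwise unions and intersections of members of τ.
Counterexample for (T2): {p} ∪ {q} = {p, q} ∉ τ. Therefore τ is NOT a topology.


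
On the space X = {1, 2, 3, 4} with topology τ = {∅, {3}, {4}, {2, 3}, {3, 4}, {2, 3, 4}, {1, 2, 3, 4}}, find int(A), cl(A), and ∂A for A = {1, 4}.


int(A) = {4}, cl(A) = {1, 4}, ∂A = {1}.

Closed sets in (X, τ) are complements of opens:
  closed(X, τ) = {∅, {1}, {1, 2}, {1, 4}, {1, 2, 3}, {1, 2, 4}, {1, 2, 3, 4}}.
int(A) = ⋃ {U ∈ τ : U ⊆ A}. Opens contained in A: ∅, {4}.
Taking the union of these: int(A) = {4}.
cl(A) = ⋂ {C closed : A ⊆ C}. Closed sets containing A: {1, 4}, {1, 2, 4}, {1, 2, 3, 4}.
Intersecting these: cl(A) = {1, 4}.
∂A = cl(A) ∖ int(A) = {1, 4} ∖ {4} = {1}.


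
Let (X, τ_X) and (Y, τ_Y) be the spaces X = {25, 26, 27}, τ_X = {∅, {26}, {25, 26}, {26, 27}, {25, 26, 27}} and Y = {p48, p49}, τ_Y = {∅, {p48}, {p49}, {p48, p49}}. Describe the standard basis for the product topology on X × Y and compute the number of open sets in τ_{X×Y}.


Basis B = {∅ × ∅, {26} × {p48}, {26} × {p49}, {25, 26} × {p48}, {25, 26} × {p49}, {26} × {p48, p49}, {26, 27} × {p48}, {26, 27} × {p49}, {25, 26, 27} × {p48}, {25, 26, 27} × {p49}, {25, 26} × {p48, p49}, {26, 27} × {p48, p49}, {25, 26, 27} × {p48, p49}}; |τ_{X×Y}| = 25.

Enumerate products U × V with U ∈ τ_X, V ∈ τ_Y (deduplicated):
  ∅ × ∅ = {} (∅)
  {26} × {p48} = {(26,p48)}
  {26} × {p49} = {(26,p49)}
  {25, 26} × {p48} = {(25,p48), (26,p48)}
  {25, 26} × {p49} = {(25,p49), (26,p49)}
  {26} × {p48, p49} = {(26,p48), (26,p49)}
  {26, 27} × {p48} = {(26,p48), (27,p48)}
  {26, 27} × {p49} = {(26,p49), (27,p49)}
  {25, 26, 27} × {p48} = {(25,p48), (26,p48), (27,p48)}
  {25, 26, 27} × {p49} = {(25,p49), (26,p49), (27,p49)}
  {25, 26} × {p48, p49} = {(25,p48), (25,p49), (26,p48), (26,p49)}
  {26, 27} × {p48, p49} = {(26,p48), (26,p49), (27,p48), (27,p49)}
  {25, 26, 27} × {p48, p49} = {(25,p48), (25,p49), (26,p48), (26,p49), (27,p48), (27,p49)}
These 13 distinct sets form the basis B.
Close under arbitrary unions to get τ_{X×Y}; counting gives |τ_{X×Y}| = 25.


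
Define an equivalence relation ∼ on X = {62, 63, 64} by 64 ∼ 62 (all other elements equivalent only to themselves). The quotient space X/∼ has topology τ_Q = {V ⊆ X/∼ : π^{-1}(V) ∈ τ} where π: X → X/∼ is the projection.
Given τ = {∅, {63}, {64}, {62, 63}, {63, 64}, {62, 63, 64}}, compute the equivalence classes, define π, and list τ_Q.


X/∼ = {[62=64], [63]}; |τ_Q| = 3.

Equivalence classes: [62=64], [63].
Quotient map π: X → X/∼ sends 62 ↦ [62=64], 63 ↦ [63], 64 ↦ [62=64].
For each subset V ⊆ X/∼, compute π^{-1}(V) ⊆ X and check whether π^{-1}(V) ∈ τ. V is open in τ_Q iff π^{-1}(V) ∈ τ.
  V = {}: π^{-1}(V) = ∅ ∈ τ ✓.
  V = {[62=64]}: π^{-1}(V) = {62, 64} ∉ τ ✗.
  V = {[63]}: π^{-1}(V) = {63} ∈ τ ✓.
  V = {[62=64], [63]}: π^{-1}(V) = {62, 63, 64} ∈ τ ✓.
Open sets in the quotient: τ_Q = {{}, {[63]}, {[62=64], [63]}} (3 elements).


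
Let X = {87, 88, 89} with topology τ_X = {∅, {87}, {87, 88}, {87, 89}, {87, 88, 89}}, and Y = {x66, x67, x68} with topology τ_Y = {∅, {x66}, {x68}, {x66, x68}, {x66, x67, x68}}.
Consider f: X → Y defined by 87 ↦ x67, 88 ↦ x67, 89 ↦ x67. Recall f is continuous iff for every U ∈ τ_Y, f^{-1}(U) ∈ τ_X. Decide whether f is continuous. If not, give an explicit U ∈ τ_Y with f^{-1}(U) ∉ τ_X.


f IS continuous.

Compute f^{-1}(U) for each U ∈ τ_Y:
  U = ∅: f^{-1}(U) = ∅ ∈ τ_X ✓.
  U = {x66}: f^{-1}(U) = ∅ ∈ τ_X ✓.
  U = {x68}: f^{-1}(U) = ∅ ∈ τ_X ✓.
  U = {x66, x68}: f^{-1}(U) = ∅ ∈ τ_X ✓.
  U = {x66, x67, x68}: f^{-1}(U) = {87, 88, 89} ∈ τ_X ✓.
Every preimage lies in τ_X, so f IS continuous.


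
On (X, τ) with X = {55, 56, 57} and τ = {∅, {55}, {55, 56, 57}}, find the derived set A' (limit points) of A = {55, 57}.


A' = {56, 57}

For each x ∈ X, list the open sets U ∈ τ with x ∈ U, then check whether U ∩ (A ∖ {x}) ≠ ∅ for every such U.
  x = 55: open {55} ∋ x has {55} ∩ (A ∖ {55}) = ∅, so x is NOT a limit point.
  x = 56: opens ∋ x are {55, 56, 57}; each meets A ∖ {56}, so x IS a limit point.
  x = 57: opens ∋ x are {55, 56, 57}; each meets A ∖ {57}, so x IS a limit point.
Collecting: A' = {56, 57}.


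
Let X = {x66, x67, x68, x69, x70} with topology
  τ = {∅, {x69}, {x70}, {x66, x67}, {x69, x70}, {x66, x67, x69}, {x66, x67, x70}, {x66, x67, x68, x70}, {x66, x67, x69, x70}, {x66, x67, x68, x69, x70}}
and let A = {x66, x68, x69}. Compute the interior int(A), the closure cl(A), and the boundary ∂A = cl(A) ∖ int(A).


int(A) = {x69}, cl(A) = {x66, x67, x68, x69}, ∂A = {x66, x67, x68}.

Closed sets in (X, τ) are complements of opens:
  closed(X, τ) = {∅, {x68}, {x69}, {x68, x69}, {x68, x70}, {x66, x67, x68}, {x68, x69, x70}, {x66, x67, x68, x69}, {x66, x67, x68, x70}, {x66, x67, x68, x69, x70}}.
int(A) = ⋃ {U ∈ τ : U ⊆ A}. Opens contained in A: ∅, {x69}.
Taking the union of these: int(A) = {x69}.
cl(A) = ⋂ {C closed : A ⊆ C}. Closed sets containing A: {x66, x67, x68, x69}, {x66, x67, x68, x69, x70}.
Intersecting these: cl(A) = {x66, x67, x68, x69}.
∂A = cl(A) ∖ int(A) = {x66, x67, x68, x69} ∖ {x69} = {x66, x67, x68}.


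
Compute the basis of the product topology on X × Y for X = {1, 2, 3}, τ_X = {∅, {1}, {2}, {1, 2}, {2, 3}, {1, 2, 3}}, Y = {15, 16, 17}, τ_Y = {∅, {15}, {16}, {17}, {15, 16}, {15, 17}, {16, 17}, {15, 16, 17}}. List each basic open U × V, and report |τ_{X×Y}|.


Basis B = {∅ × ∅, {1} × {15}, {1} × {16}, {1} × {17}, {2} × {15}, {2} × {16}, {2} × {17}, {1} × {15, 16}, {1} × {15, 17}, {1, 2} × {15}, {1} × {16, 17}, {1, 2} × {16}, {1, 2} × {17}, {2} × {15, 16}, {2} × {15, 17}, {2, 3} × {15}, {2} × {16, 17}, {2, 3} × {16}, {2, 3} × {17}, {1} × {15, 16, 17}, {1, 2, 3} × {15}, {1, 2, 3} × {16}, {1, 2, 3} × {17}, {2} × {15, 16, 17}, {1, 2} × {15, 16}, {1, 2} × {15, 17}, {1, 2} × {16, 17}, {2, 3} × {15, 16}, {2, 3} × {15, 17}, {2, 3} × {16, 17}, {1, 2} × {15, 16, 17}, {1, 2, 3} × {15, 16}, {1, 2, 3} × {15, 17}, {1, 2, 3} × {16, 17}, {2, 3} × {15, 16, 17}, {1, 2, 3} × {15, 16, 17}}; |τ_{X×Y}| = 216.

Enumerate products U × V with U ∈ τ_X, V ∈ τ_Y (deduplicated):
  ∅ × ∅ = {} (∅)
  {1} × {15} = {(1,15)}
  {1} × {16} = {(1,16)}
  {1} × {17} = {(1,17)}
  {2} × {15} = {(2,15)}
  {2} × {16} = {(2,16)}
  {2} × {17} = {(2,17)}
  {1} × {15, 16} = {(1,15), (1,16)}
  {1} × {15, 17} = {(1,15), (1,17)}
  {1, 2} × {15} = {(1,15), (2,15)}
  {1} × {16, 17} = {(1,16), (1,17)}
  {1, 2} × {16} = {(1,16), (2,16)}
  {1, 2} × {17} = {(1,17), (2,17)}
  {2} × {15, 16} = {(2,15), (2,16)}
  {2} × {15, 17} = {(2,15), (2,17)}
  {2, 3} × {15} = {(2,15), (3,15)}
  {2} × {16, 17} = {(2,16), (2,17)}
  {2, 3} × {16} = {(2,16), (3,16)}
  {2, 3} × {17} = {(2,17), (3,17)}
  {1} × {15, 16, 17} = {(1,15), (1,16), (1,17)}
  {1, 2, 3} × {15} = {(1,15), (2,15), (3,15)}
  {1, 2, 3} × {16} = {(1,16), (2,16), (3,16)}
  {1, 2, 3} × {17} = {(1,17), (2,17), (3,17)}
  {2} × {15, 16, 17} = {(2,15), (2,16), (2,17)}
  {1, 2} × {15, 16} = {(1,15), (1,16), (2,15), (2,16)}
  {1, 2} × {15, 17} = {(1,15), (1,17), (2,15), (2,17)}
  {1, 2} × {16, 17} = {(1,16), (1,17), (2,16), (2,17)}
  {2, 3} × {15, 16} = {(2,15), (2,16), (3,15), (3,16)}
  {2, 3} × {15, 17} = {(2,15), (2,17), (3,15), (3,17)}
  {2, 3} × {16, 17} = {(2,16), (2,17), (3,16), (3,17)}
  {1, 2} × {15, 16, 17} = {(1,15), (1,16), (1,17), (2,15), (2,16), (2,17)}
  {1, 2, 3} × {15, 16} = {(1,15), (1,16), (2,15), (2,16), (3,15), (3,16)}
  {1, 2, 3} × {15, 17} = {(1,15), (1,17), (2,15), (2,17), (3,15), (3,17)}
  {1, 2, 3} × {16, 17} = {(1,16), (1,17), (2,16), (2,17), (3,16), (3,17)}
  {2, 3} × {15, 16, 17} = {(2,15), (2,16), (2,17), (3,15), (3,16), (3,17)}
  {1, 2, 3} × {15, 16, 17} = {(1,15), (1,16), (1,17), (2,15), (2,16), (2,17), (3,15), (3,16), (3,17)}
These 36 distinct sets form the basis B.
Close under arbitrary unions to get τ_{X×Y}; counting gives |τ_{X×Y}| = 216.


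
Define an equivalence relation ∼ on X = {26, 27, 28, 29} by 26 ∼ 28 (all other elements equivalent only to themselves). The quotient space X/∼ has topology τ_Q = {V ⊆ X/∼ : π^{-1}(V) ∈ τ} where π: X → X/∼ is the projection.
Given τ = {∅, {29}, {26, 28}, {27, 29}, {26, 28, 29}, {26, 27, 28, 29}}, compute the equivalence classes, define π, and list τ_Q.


X/∼ = {[26=28], [27], [29]}; |τ_Q| = 6.

Equivalence classes: [26=28], [27], [29].
Quotient map π: X → X/∼ sends 26 ↦ [26=28], 27 ↦ [27], 28 ↦ [26=28], 29 ↦ [29].
For each subset V ⊆ X/∼, compute π^{-1}(V) ⊆ X and check whether π^{-1}(V) ∈ τ. V is open in τ_Q iff π^{-1}(V) ∈ τ.
  V = {}: π^{-1}(V) = ∅ ∈ τ ✓.
  V = {[26=28]}: π^{-1}(V) = {26, 28} ∈ τ ✓.
  V = {[27]}: π^{-1}(V) = {27} ∉ τ ✗.
  V = {[26=28], [27]}: π^{-1}(V) = {26, 27, 28} ∉ τ ✗.
  V = {[29]}: π^{-1}(V) = {29} ∈ τ ✓.
  V = {[26=28], [29]}: π^{-1}(V) = {26, 28, 29} ∈ τ ✓.
  V = {[27], [29]}: π^{-1}(V) = {27, 29} ∈ τ ✓.
  V = {[26=28], [27], [29]}: π^{-1}(V) = {26, 27, 28, 29} ∈ τ ✓.
Open sets in the quotient: τ_Q = {{}, {[26=28]}, {[29]}, {[26=28], [29]}, {[27], [29]}, {[26=28], [27], [29]}} (6 elements).


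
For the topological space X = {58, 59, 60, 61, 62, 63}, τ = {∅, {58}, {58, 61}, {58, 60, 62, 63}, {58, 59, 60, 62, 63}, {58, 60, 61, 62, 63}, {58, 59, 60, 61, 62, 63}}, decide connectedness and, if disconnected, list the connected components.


(X, τ) is connected.

Find clopen sets (U ∈ τ with X ∖ U ∈ τ):
  U = ∅, X ∖ U = {58, 59, 60, 61, 62, 63} — both open, so U is clopen.
  U = {58, 59, 60, 61, 62, 63}, X ∖ U = ∅ — both open, so U is clopen.
Only trivial clopens (∅ and X) exist, so (X, τ) is connected.
Compute connected components by grouping points that agree on all clopens:
  component: {58, 59, 60, 61, 62, 63}


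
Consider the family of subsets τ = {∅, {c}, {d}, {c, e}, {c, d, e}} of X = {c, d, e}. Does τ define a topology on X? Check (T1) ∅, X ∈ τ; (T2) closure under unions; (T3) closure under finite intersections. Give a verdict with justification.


τ is NOT a topology on X.

Axiom (T1): ∅ ∈ τ? Yes; X ∈ τ? Yes.
Axiom (T2/T3): check pairwise unions and intersections of members of τ.
Counterexample for (T2): {c} ∪ {d} = {c, d} ∉ τ. Therefore τ is NOT a topology.


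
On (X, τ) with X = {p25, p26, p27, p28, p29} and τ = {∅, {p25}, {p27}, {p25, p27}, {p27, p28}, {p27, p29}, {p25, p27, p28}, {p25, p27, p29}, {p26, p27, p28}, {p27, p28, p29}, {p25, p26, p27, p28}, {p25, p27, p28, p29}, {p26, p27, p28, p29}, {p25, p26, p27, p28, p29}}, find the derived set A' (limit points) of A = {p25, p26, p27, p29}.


A' = {p26, p28, p29}

For each x ∈ X, list the open sets U ∈ τ with x ∈ U, then check whether U ∩ (A ∖ {x}) ≠ ∅ for every such U.
  x = p25: open {p25} ∋ x has {p25} ∩ (A ∖ {p25}) = ∅, so x is NOT a limit point.
  x = p26: opens ∋ x are {p26, p27, p28}, {p25, p26, p27, p28}, {p26, p27, p28, p29}, {p25, p26, p27, p28, p29}; each meets A ∖ {p26}, so x IS a limit point.
  x = p27: open {p27} ∋ x has {p27} ∩ (A ∖ {p27}) = ∅, so x is NOT a limit point.
  x = p28: opens ∋ x are {p27, p28}, {p25, p27, p28}, {p26, p27, p28}, {p27, p28, p29}, {p25, p26, p27, p28}, {p25, p27, p28, p29}, {p26, p27, p28, p29}, {p25, p26, p27, p28, p29}; each meets A ∖ {p28}, so x IS a limit point.
  x = p29: opens ∋ x are {p27, p29}, {p25, p27, p29}, {p27, p28, p29}, {p25, p27, p28, p29}, {p26, p27, p28, p29}, {p25, p26, p27, p28, p29}; each meets A ∖ {p29}, so x IS a limit point.
Collecting: A' = {p26, p28, p29}.


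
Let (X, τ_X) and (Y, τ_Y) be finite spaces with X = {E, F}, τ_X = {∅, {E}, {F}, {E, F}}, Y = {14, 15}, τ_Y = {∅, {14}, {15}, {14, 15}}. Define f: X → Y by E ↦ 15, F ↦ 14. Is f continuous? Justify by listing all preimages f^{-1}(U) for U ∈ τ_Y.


f IS continuous.

Compute f^{-1}(U) for each U ∈ τ_Y:
  U = ∅: f^{-1}(U) = ∅ ∈ τ_X ✓.
  U = {14}: f^{-1}(U) = {F} ∈ τ_X ✓.
  U = {15}: f^{-1}(U) = {E} ∈ τ_X ✓.
  U = {14, 15}: f^{-1}(U) = {E, F} ∈ τ_X ✓.
Every preimage lies in τ_X, so f IS continuous.


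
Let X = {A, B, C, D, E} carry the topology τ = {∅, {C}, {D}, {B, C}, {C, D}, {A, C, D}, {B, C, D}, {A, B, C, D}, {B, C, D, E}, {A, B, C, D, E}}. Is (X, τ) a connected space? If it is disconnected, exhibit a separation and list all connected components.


(X, τ) is connected.

Find clopen sets (U ∈ τ with X ∖ U ∈ τ):
  U = ∅, X ∖ U = {A, B, C, D, E} — both open, so U is clopen.
  U = {A, B, C, D, E}, X ∖ U = ∅ — both open, so U is clopen.
Only trivial clopens (∅ and X) exist, so (X, τ) is connected.
Compute connected components by grouping points that agree on all clopens:
  component: {A, B, C, D, E}


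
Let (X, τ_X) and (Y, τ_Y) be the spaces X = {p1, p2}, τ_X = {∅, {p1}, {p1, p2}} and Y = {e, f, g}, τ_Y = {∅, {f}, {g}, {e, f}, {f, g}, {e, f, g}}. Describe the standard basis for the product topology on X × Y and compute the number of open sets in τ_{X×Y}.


Basis B = {∅ × ∅, {p1} × {f}, {p1} × {g}, {p1} × {e, f}, {p1} × {f, g}, {p1, p2} × {f}, {p1, p2} × {g}, {p1} × {e, f, g}, {p1, p2} × {e, f}, {p1, p2} × {f, g}, {p1, p2} × {e, f, g}}; |τ_{X×Y}| = 18.

Enumerate products U × V with U ∈ τ_X, V ∈ τ_Y (deduplicated):
  ∅ × ∅ = {} (∅)
  {p1} × {f} = {(p1,f)}
  {p1} × {g} = {(p1,g)}
  {p1} × {e, f} = {(p1,e), (p1,f)}
  {p1} × {f, g} = {(p1,f), (p1,g)}
  {p1, p2} × {f} = {(p1,f), (p2,f)}
  {p1, p2} × {g} = {(p1,g), (p2,g)}
  {p1} × {e, f, g} = {(p1,e), (p1,f), (p1,g)}
  {p1, p2} × {e, f} = {(p1,e), (p1,f), (p2,e), (p2,f)}
  {p1, p2} × {f, g} = {(p1,f), (p1,g), (p2,f), (p2,g)}
  {p1, p2} × {e, f, g} = {(p1,e), (p1,f), (p1,g), (p2,e), (p2,f), (p2,g)}
These 11 distinct sets form the basis B.
Close under arbitrary unions to get τ_{X×Y}; counting gives |τ_{X×Y}| = 18.


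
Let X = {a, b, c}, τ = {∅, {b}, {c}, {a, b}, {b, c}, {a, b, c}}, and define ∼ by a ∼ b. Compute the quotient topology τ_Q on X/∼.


X/∼ = {[a=b], [c]}; |τ_Q| = 4.

Equivalence classes: [a=b], [c].
Quotient map π: X → X/∼ sends a ↦ [a=b], b ↦ [a=b], c ↦ [c].
For each subset V ⊆ X/∼, compute π^{-1}(V) ⊆ X and check whether π^{-1}(V) ∈ τ. V is open in τ_Q iff π^{-1}(V) ∈ τ.
  V = {}: π^{-1}(V) = ∅ ∈ τ ✓.
  V = {[a=b]}: π^{-1}(V) = {a, b} ∈ τ ✓.
  V = {[c]}: π^{-1}(V) = {c} ∈ τ ✓.
  V = {[a=b], [c]}: π^{-1}(V) = {a, b, c} ∈ τ ✓.
Open sets in the quotient: τ_Q = {{}, {[a=b]}, {[c]}, {[a=b], [c]}} (4 elements).


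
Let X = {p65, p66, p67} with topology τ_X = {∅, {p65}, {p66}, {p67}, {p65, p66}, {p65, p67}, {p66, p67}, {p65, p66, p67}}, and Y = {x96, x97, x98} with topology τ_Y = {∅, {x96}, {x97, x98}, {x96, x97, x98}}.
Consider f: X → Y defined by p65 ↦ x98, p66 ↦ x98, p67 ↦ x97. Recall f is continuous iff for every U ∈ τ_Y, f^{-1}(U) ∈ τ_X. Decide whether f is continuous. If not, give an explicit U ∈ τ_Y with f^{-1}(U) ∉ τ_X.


f IS continuous.

Compute f^{-1}(U) for each U ∈ τ_Y:
  U = ∅: f^{-1}(U) = ∅ ∈ τ_X ✓.
  U = {x96}: f^{-1}(U) = ∅ ∈ τ_X ✓.
  U = {x97, x98}: f^{-1}(U) = {p65, p66, p67} ∈ τ_X ✓.
  U = {x96, x97, x98}: f^{-1}(U) = {p65, p66, p67} ∈ τ_X ✓.
Every preimage lies in τ_X, so f IS continuous.


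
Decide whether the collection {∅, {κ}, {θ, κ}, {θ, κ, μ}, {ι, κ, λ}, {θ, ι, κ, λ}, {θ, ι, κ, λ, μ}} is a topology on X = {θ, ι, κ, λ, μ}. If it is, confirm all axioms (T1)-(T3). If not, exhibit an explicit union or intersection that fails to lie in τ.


τ IS a topology on X.

Axiom (T1): ∅ ∈ τ? Yes; X ∈ τ? Yes.
Axiom (T2/T3): check pairwise unions and intersections of members of τ.
All pairwise intersections and unions checked — each lies in τ. Therefore τ satisfies (T1), (T2), (T3): it IS a topology on X.


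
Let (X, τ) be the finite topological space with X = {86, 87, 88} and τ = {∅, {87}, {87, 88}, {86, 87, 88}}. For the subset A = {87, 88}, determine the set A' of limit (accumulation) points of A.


A' = {86, 88}

For each x ∈ X, list the open sets U ∈ τ with x ∈ U, then check whether U ∩ (A ∖ {x}) ≠ ∅ for every such U.
  x = 86: opens ∋ x are {86, 87, 88}; each meets A ∖ {86}, so x IS a limit point.
  x = 87: open {87} ∋ x has {87} ∩ (A ∖ {87}) = ∅, so x is NOT a limit point.
  x = 88: opens ∋ x are {87, 88}, {86, 87, 88}; each meets A ∖ {88}, so x IS a limit point.
Collecting: A' = {86, 88}.


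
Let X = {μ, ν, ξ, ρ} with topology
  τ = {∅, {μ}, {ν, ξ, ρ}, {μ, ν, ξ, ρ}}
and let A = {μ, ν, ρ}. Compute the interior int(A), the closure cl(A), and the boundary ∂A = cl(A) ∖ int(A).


int(A) = {μ}, cl(A) = {μ, ν, ξ, ρ}, ∂A = {ν, ξ, ρ}.

Closed sets in (X, τ) are complements of opens:
  closed(X, τ) = {∅, {μ}, {ν, ξ, ρ}, {μ, ν, ξ, ρ}}.
int(A) = ⋃ {U ∈ τ : U ⊆ A}. Opens contained in A: ∅, {μ}.
Taking the union of these: int(A) = {μ}.
cl(A) = ⋂ {C closed : A ⊆ C}. Closed sets containing A: {μ, ν, ξ, ρ}.
Intersecting these: cl(A) = {μ, ν, ξ, ρ}.
∂A = cl(A) ∖ int(A) = {μ, ν, ξ, ρ} ∖ {μ} = {ν, ξ, ρ}.


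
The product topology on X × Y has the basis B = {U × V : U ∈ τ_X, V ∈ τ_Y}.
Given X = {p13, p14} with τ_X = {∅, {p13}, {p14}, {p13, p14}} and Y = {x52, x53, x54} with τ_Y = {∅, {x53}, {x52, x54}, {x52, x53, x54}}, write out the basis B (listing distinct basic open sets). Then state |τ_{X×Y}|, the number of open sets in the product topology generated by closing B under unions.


Basis B = {∅ × ∅, {p13} × {x53}, {p14} × {x53}, {p13} × {x52, x54}, {p13, p14} × {x53}, {p14} × {x52, x54}, {p13} × {x52, x53, x54}, {p14} × {x52, x53, x54}, {p13, p14} × {x52, x54}, {p13, p14} × {x52, x53, x54}}; |τ_{X×Y}| = 16.

Enumerate products U × V with U ∈ τ_X, V ∈ τ_Y (deduplicated):
  ∅ × ∅ = {} (∅)
  {p13} × {x53} = {(p13,x53)}
  {p14} × {x53} = {(p14,x53)}
  {p13} × {x52, x54} = {(p13,x52), (p13,x54)}
  {p13, p14} × {x53} = {(p13,x53), (p14,x53)}
  {p14} × {x52, x54} = {(p14,x52), (p14,x54)}
  {p13} × {x52, x53, x54} = {(p13,x52), (p13,x53), (p13,x54)}
  {p14} × {x52, x53, x54} = {(p14,x52), (p14,x53), (p14,x54)}
  {p13, p14} × {x52, x54} = {(p13,x52), (p13,x54), (p14,x52), (p14,x54)}
  {p13, p14} × {x52, x53, x54} = {(p13,x52), (p13,x53), (p13,x54), (p14,x52), (p14,x53), (p14,x54)}
These 10 distinct sets form the basis B.
Close under arbitrary unions to get τ_{X×Y}; counting gives |τ_{X×Y}| = 16.


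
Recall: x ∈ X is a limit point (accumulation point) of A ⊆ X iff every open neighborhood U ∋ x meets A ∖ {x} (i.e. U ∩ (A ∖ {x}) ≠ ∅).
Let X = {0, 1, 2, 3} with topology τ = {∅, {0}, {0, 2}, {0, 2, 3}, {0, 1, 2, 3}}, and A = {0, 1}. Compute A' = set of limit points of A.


A' = {1, 2, 3}

For each x ∈ X, list the open sets U ∈ τ with x ∈ U, then check whether U ∩ (A ∖ {x}) ≠ ∅ for every such U.
  x = 0: open {0} ∋ x has {0} ∩ (A ∖ {0}) = ∅, so x is NOT a limit point.
  x = 1: opens ∋ x are {0, 1, 2, 3}; each meets A ∖ {1}, so x IS a limit point.
  x = 2: opens ∋ x are {0, 2}, {0, 2, 3}, {0, 1, 2, 3}; each meets A ∖ {2}, so x IS a limit point.
  x = 3: opens ∋ x are {0, 2, 3}, {0, 1, 2, 3}; each meets A ∖ {3}, so x IS a limit point.
Collecting: A' = {1, 2, 3}.


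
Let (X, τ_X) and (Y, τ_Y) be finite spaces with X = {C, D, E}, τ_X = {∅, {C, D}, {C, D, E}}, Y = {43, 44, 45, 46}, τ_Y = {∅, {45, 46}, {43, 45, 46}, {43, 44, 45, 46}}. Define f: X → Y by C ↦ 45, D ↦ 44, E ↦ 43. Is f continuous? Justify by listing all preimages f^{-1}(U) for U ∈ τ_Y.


f is NOT continuous.

Compute f^{-1}(U) for each U ∈ τ_Y:
  U = ∅: f^{-1}(U) = ∅ ∈ τ_X ✓.
  U = {45, 46}: f^{-1}(U) = {C} ∉ τ_X ✗.
  U = {43, 45, 46}: f^{-1}(U) = {C, E} ∉ τ_X ✗.
  U = {43, 44, 45, 46}: f^{-1}(U) = {C, D, E} ∈ τ_X ✓.
Found U = {45, 46} with f^{-1}(U) = {C} not in τ_X. Therefore f is NOT continuous.


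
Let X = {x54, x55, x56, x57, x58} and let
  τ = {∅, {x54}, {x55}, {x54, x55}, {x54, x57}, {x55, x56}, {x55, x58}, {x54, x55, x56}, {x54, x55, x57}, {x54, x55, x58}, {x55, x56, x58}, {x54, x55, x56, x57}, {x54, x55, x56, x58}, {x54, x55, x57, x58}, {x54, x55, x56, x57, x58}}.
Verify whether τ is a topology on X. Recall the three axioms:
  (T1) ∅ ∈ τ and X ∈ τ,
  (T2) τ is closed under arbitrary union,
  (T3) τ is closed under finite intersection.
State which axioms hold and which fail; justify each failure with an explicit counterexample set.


τ IS a topology on X.

Axiom (T1): ∅ ∈ τ? Yes; X ∈ τ? Yes.
Axiom (T2/T3): check pairwise unions and intersections of members of τ.
All pairwise intersections and unions checked — each lies in τ. Therefore τ satisfies (T1), (T2), (T3): it IS a topology on X.


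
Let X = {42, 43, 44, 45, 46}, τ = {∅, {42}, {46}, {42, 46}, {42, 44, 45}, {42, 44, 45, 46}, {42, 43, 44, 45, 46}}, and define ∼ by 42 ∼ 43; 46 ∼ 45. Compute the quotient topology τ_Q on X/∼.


X/∼ = {[42=43], [44], [45=46]}; |τ_Q| = 2.

Equivalence classes: [42=43], [44], [45=46].
Quotient map π: X → X/∼ sends 42 ↦ [42=43], 43 ↦ [42=43], 44 ↦ [44], 45 ↦ [45=46], 46 ↦ [45=46].
For each subset V ⊆ X/∼, compute π^{-1}(V) ⊆ X and check whether π^{-1}(V) ∈ τ. V is open in τ_Q iff π^{-1}(V) ∈ τ.
  V = {}: π^{-1}(V) = ∅ ∈ τ ✓.
  V = {[42=43]}: π^{-1}(V) = {42, 43} ∉ τ ✗.
  V = {[44]}: π^{-1}(V) = {44} ∉ τ ✗.
  V = {[42=43], [44]}: π^{-1}(V) = {42, 43, 44} ∉ τ ✗.
  V = {[45=46]}: π^{-1}(V) = {45, 46} ∉ τ ✗.
  V = {[42=43], [45=46]}: π^{-1}(V) = {42, 43, 45, 46} ∉ τ ✗.
  V = {[44], [45=46]}: π^{-1}(V) = {44, 45, 46} ∉ τ ✗.
  V = {[42=43], [44], [45=46]}: π^{-1}(V) = {42, 43, 44, 45, 46} ∈ τ ✓.
Open sets in the quotient: τ_Q = {{}, {[42=43], [44], [45=46]}} (2 elements).


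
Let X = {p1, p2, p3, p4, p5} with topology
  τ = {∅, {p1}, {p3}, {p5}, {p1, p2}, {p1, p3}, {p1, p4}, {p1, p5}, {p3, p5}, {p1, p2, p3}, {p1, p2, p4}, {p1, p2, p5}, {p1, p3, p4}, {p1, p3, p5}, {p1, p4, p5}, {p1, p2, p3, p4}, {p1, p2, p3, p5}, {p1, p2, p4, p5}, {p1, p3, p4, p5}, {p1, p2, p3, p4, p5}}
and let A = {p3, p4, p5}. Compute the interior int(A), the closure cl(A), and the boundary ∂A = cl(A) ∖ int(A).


int(A) = {p3, p5}, cl(A) = {p3, p4, p5}, ∂A = {p4}.

Closed sets in (X, τ) are complements of opens:
  closed(X, τ) = {∅, {p2}, {p3}, {p4}, {p5}, {p2, p3}, {p2, p4}, {p2, p5}, {p3, p4}, {p3, p5}, {p4, p5}, {p1, p2, p4}, {p2, p3, p4}, {p2, p3, p5}, {p2, p4, p5}, {p3, p4, p5}, {p1, p2, p3, p4}, {p1, p2, p4, p5}, {p2, p3, p4, p5}, {p1, p2, p3, p4, p5}}.
int(A) = ⋃ {U ∈ τ : U ⊆ A}. Opens contained in A: ∅, {p3}, {p5}, {p3, p5}.
Taking the union of these: int(A) = {p3, p5}.
cl(A) = ⋂ {C closed : A ⊆ C}. Closed sets containing A: {p3, p4, p5}, {p2, p3, p4, p5}, {p1, p2, p3, p4, p5}.
Intersecting these: cl(A) = {p3, p4, p5}.
∂A = cl(A) ∖ int(A) = {p3, p4, p5} ∖ {p3, p5} = {p4}.


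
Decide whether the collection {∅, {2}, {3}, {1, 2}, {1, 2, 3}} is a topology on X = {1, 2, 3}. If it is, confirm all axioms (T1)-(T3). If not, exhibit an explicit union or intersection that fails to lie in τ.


τ is NOT a topology on X.

Axiom (T1): ∅ ∈ τ? Yes; X ∈ τ? Yes.
Axiom (T2/T3): check pairwise unions and intersections of members of τ.
Counterexample for (T2): {2} ∪ {3} = {2, 3} ∉ τ. Therefore τ is NOT a topology.


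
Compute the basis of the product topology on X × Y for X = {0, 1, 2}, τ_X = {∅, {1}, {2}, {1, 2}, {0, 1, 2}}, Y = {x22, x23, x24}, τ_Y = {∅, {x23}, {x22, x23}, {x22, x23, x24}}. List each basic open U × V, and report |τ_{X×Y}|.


Basis B = {∅ × ∅, {1} × {x23}, {2} × {x23}, {1} × {x22, x23}, {1, 2} × {x23}, {2} × {x22, x23}, {0, 1, 2} × {x23}, {1} × {x22, x23, x24}, {2} × {x22, x23, x24}, {1, 2} × {x22, x23}, {0, 1, 2} × {x22, x23}, {1, 2} × {x22, x23, x24}, {0, 1, 2} × {x22, x23, x24}}; |τ_{X×Y}| = 30.

Enumerate products U × V with U ∈ τ_X, V ∈ τ_Y (deduplicated):
  ∅ × ∅ = {} (∅)
  {1} × {x23} = {(1,x23)}
  {2} × {x23} = {(2,x23)}
  {1} × {x22, x23} = {(1,x22), (1,x23)}
  {1, 2} × {x23} = {(1,x23), (2,x23)}
  {2} × {x22, x23} = {(2,x22), (2,x23)}
  {0, 1, 2} × {x23} = {(0,x23), (1,x23), (2,x23)}
  {1} × {x22, x23, x24} = {(1,x22), (1,x23), (1,x24)}
  {2} × {x22, x23, x24} = {(2,x22), (2,x23), (2,x24)}
  {1, 2} × {x22, x23} = {(1,x22), (1,x23), (2,x22), (2,x23)}
  {0, 1, 2} × {x22, x23} = {(0,x22), (0,x23), (1,x22), (1,x23), (2,x22), (2,x23)}
  {1, 2} × {x22, x23, x24} = {(1,x22), (1,x23), (1,x24), (2,x22), (2,x23), (2,x24)}
  {0, 1, 2} × {x22, x23, x24} = {(0,x22), (0,x23), (0,x24), (1,x22), (1,x23), (1,x24), (2,x22), (2,x23), (2,x24)}
These 13 distinct sets form the basis B.
Close under arbitrary unions to get τ_{X×Y}; counting gives |τ_{X×Y}| = 30.


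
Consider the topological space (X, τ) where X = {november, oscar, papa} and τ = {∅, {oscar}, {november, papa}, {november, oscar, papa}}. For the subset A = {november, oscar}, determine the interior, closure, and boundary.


int(A) = {oscar}, cl(A) = {november, oscar, papa}, ∂A = {november, papa}.

Closed sets in (X, τ) are complements of opens:
  closed(X, τ) = {∅, {oscar}, {november, papa}, {november, oscar, papa}}.
int(A) = ⋃ {U ∈ τ : U ⊆ A}. Opens contained in A: ∅, {oscar}.
Taking the union of these: int(A) = {oscar}.
cl(A) = ⋂ {C closed : A ⊆ C}. Closed sets containing A: {november, oscar, papa}.
Intersecting these: cl(A) = {november, oscar, papa}.
∂A = cl(A) ∖ int(A) = {november, oscar, papa} ∖ {oscar} = {november, papa}.


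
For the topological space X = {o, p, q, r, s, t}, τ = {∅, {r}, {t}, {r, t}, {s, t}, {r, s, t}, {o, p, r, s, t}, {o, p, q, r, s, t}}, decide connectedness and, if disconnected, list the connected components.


(X, τ) is connected.

Find clopen sets (U ∈ τ with X ∖ U ∈ τ):
  U = ∅, X ∖ U = {o, p, q, r, s, t} — both open, so U is clopen.
  U = {o, p, q, r, s, t}, X ∖ U = ∅ — both open, so U is clopen.
Only trivial clopens (∅ and X) exist, so (X, τ) is connected.
Compute connected components by grouping points that agree on all clopens:
  component: {o, p, q, r, s, t}


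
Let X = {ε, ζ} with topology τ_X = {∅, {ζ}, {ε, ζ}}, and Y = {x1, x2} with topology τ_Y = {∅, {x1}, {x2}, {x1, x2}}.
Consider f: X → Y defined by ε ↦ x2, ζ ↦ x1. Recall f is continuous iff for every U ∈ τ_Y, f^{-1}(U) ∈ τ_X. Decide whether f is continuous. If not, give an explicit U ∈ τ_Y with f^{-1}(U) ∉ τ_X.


f is NOT continuous.

Compute f^{-1}(U) for each U ∈ τ_Y:
  U = ∅: f^{-1}(U) = ∅ ∈ τ_X ✓.
  U = {x1}: f^{-1}(U) = {ζ} ∈ τ_X ✓.
  U = {x2}: f^{-1}(U) = {ε} ∉ τ_X ✗.
  U = {x1, x2}: f^{-1}(U) = {ε, ζ} ∈ τ_X ✓.
Found U = {x2} with f^{-1}(U) = {ε} not in τ_X. Therefore f is NOT continuous.


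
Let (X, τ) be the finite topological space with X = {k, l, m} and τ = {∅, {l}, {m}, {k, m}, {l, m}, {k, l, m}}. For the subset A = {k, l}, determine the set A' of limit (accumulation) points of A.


A' = ∅

For each x ∈ X, list the open sets U ∈ τ with x ∈ U, then check whether U ∩ (A ∖ {x}) ≠ ∅ for every such U.
  x = k: open {k, m} ∋ x has {k, m} ∩ (A ∖ {k}) = ∅, so x is NOT a limit point.
  x = l: open {l} ∋ x has {l} ∩ (A ∖ {l}) = ∅, so x is NOT a limit point.
  x = m: open {m} ∋ x has {m} ∩ (A ∖ {m}) = ∅, so x is NOT a limit point.
Collecting: A' = ∅.


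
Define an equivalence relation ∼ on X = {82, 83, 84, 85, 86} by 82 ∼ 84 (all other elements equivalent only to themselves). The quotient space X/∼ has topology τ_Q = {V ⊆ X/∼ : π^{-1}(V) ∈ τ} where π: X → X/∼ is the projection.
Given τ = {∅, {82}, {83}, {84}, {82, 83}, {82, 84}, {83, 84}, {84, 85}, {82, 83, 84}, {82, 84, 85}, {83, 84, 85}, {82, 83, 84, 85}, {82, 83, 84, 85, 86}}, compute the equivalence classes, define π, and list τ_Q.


X/∼ = {[82=84], [83], [85], [86]}; |τ_Q| = 7.

Equivalence classes: [82=84], [83], [85], [86].
Quotient map π: X → X/∼ sends 82 ↦ [82=84], 83 ↦ [83], 84 ↦ [82=84], 85 ↦ [85], 86 ↦ [86].
For each subset V ⊆ X/∼, compute π^{-1}(V) ⊆ X and check whether π^{-1}(V) ∈ τ. V is open in τ_Q iff π^{-1}(V) ∈ τ.
  V = {}: π^{-1}(V) = ∅ ∈ τ ✓.
  V = {[82=84]}: π^{-1}(V) = {82, 84} ∈ τ ✓.
  V = {[83]}: π^{-1}(V) = {83} ∈ τ ✓.
  V = {[82=84], [83]}: π^{-1}(V) = {82, 83, 84} ∈ τ ✓.
  V = {[85]}: π^{-1}(V) = {85} ∉ τ ✗.
  V = {[82=84], [85]}: π^{-1}(V) = {82, 84, 85} ∈ τ ✓.
  V = {[83], [85]}: π^{-1}(V) = {83, 85} ∉ τ ✗.
  V = {[82=84], [83], [85]}: π^{-1}(V) = {82, 83, 84, 85} ∈ τ ✓.
  V = {[86]}: π^{-1}(V) = {86} ∉ τ ✗.
  V = {[82=84], [86]}: π^{-1}(V) = {82, 84, 86} ∉ τ ✗.
  V = {[83], [86]}: π^{-1}(V) = {83, 86} ∉ τ ✗.
  V = {[82=84], [83], [86]}: π^{-1}(V) = {82, 83, 84, 86} ∉ τ ✗.
  V = {[85], [86]}: π^{-1}(V) = {85, 86} ∉ τ ✗.
  V = {[82=84], [85], [86]}: π^{-1}(V) = {82, 84, 85, 86} ∉ τ ✗.
  V = {[83], [85], [86]}: π^{-1}(V) = {83, 85, 86} ∉ τ ✗.
  V = {[82=84], [83], [85], [86]}: π^{-1}(V) = {82, 83, 84, 85, 86} ∈ τ ✓.
Open sets in the quotient: τ_Q = {{}, {[82=84]}, {[83]}, {[82=84], [83]}, {[82=84], [85]}, {[82=84], [83], [85]}, {[82=84], [83], [85], [86]}} (7 elements).


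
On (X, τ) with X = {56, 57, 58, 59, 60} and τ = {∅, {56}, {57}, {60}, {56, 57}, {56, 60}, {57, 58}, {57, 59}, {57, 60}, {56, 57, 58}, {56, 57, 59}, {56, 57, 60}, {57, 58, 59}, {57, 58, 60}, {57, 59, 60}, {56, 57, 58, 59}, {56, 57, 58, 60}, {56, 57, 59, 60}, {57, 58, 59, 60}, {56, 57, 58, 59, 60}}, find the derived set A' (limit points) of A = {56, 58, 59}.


A' = ∅

For each x ∈ X, list the open sets U ∈ τ with x ∈ U, then check whether U ∩ (A ∖ {x}) ≠ ∅ for every such U.
  x = 56: open {56} ∋ x has {56} ∩ (A ∖ {56}) = ∅, so x is NOT a limit point.
  x = 57: open {57} ∋ x has {57} ∩ (A ∖ {57}) = ∅, so x is NOT a limit point.
  x = 58: open {57, 58} ∋ x has {57, 58} ∩ (A ∖ {58}) = ∅, so x is NOT a limit point.
  x = 59: open {57, 59} ∋ x has {57, 59} ∩ (A ∖ {59}) = ∅, so x is NOT a limit point.
  x = 60: open {60} ∋ x has {60} ∩ (A ∖ {60}) = ∅, so x is NOT a limit point.
Collecting: A' = ∅.
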